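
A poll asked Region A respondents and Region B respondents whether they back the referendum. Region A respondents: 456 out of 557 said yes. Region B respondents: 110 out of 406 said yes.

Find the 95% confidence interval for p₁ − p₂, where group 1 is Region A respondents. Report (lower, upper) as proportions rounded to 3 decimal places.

(0.494, 0.602)

p̂₁ = 456/557 = 0.8187 and p̂₂ = 110/406 = 0.2709.
SE₁ = √(p̂₁(1−p̂₁)/n₁) = √(0.8187·0.1813/557) = 0.01632; SE₂ = √(0.2709·0.7291/406) = 0.02206.
Independent samples: SE of the difference = √(SE₁² + SE₂²) = √(0.0002663424 + 0.0004866436) = 0.02744.
z* for 95% confidence is 1.960, so the margin of error is 1.960 × 0.02744 = 0.05378.
Point estimate p̂₁ − p̂₂ = 0.8187 − 0.2709 = 0.5478.
0.5478 ± 0.05378 → (0.494, 0.602).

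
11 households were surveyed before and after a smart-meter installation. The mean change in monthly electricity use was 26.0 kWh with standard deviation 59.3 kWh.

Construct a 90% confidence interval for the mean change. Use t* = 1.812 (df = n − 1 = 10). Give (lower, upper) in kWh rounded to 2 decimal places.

(-6.40, 58.40)

Paired design: SE = s_d/√n = 59.3/√11 = 17.8796.
t* = 1.812; margin of error = 1.812 × 17.8796 = 32.3978.
26.0 ± 32.3978 → (-6.40, 58.40).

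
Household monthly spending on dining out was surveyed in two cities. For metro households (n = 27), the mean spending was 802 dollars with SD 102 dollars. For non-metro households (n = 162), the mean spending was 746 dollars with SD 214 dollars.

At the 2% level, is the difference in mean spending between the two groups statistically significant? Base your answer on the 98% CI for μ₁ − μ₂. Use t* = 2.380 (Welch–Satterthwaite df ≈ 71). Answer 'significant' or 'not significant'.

not significant

Per-group SEs: s₁/√n₁ = 102/√27 = 19.6299, s₂/√n₂ = 214/√162 = 16.8134.
Unpooled SE of the difference: √(385.33297401 + 282.69041956) = 25.8461.
Margin of error = t* · SE = 2.380 × 25.8461 = 61.5137.
x̄₁ − x̄₂ = 802 − 746 = 56.0000.
CI: 56.0000 ± 61.5137 = (-5.5137, 117.5137).
The interval (-5.5137, 117.5137) contains 0, so the difference is not significant.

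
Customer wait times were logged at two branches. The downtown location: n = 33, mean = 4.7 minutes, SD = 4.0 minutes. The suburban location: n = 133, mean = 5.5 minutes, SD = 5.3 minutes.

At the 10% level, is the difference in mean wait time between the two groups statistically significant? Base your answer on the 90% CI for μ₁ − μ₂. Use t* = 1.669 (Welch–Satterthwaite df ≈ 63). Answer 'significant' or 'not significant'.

SE₁ = s₁/√n₁ = 4.0/√33 = 0.6963; SE₂ = 5.3/√133 = 0.4596.
Independent samples, unequal variances: SE_diff = √(SE₁² + SE₂²) = √(0.48483369 + 0.21123216) = 0.8343.
t* = 1.669, so margin of error = 1.669 × 0.8343 = 1.3924.
Difference in means = 4.7 − 5.5 = -0.8000.
-0.8000 ± 1.3924 → (-2.1924, 0.5924).
The interval (-2.1924, 0.5924) contains 0, so the difference is not significant.

not significant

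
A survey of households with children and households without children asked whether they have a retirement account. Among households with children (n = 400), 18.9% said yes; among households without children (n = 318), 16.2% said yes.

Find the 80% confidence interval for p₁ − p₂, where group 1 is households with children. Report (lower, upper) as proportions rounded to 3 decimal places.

Each SE is √(p̂(1−p̂)/n): √(0.1890·0.8110/400) = 0.01958 and √(0.1620·0.8380/318) = 0.02066.
SE(p̂₁ − p̂₂) = √(SE₁² + SE₂²) = √(0.0003833764 + 0.0004268356) = 0.02846, since the two samples are independent.
At 80% confidence z* = 1.282; margin = 1.282 × 0.02846 = 0.03649.
The difference is 0.1890 − 0.1620 = 0.0270, so the interval is 0.0270 ± 0.03649 = (-0.009, 0.063).

(-0.009, 0.063)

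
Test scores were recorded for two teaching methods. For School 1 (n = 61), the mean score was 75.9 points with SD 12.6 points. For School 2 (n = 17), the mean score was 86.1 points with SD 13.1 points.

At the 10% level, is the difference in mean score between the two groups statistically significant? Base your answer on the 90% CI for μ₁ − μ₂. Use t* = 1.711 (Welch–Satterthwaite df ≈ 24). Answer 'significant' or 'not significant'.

significant

Standard errors of each mean: 12.6/√61 = 1.6133 and 13.1/√17 = 3.1772.
SE(x̄₁ − x̄₂) = √(1.6133² + 3.1772²) = 3.5633 for independent samples with unequal variances.
With t* = 1.711, the margin is 1.711 × 3.5633 = 6.0968.
x̄₁ − x̄₂ = 75.9 − 86.1 = -10.2000; the interval is -10.2000 ± 6.0968 = (-16.2968, -4.1032).
The interval (-16.2968, -4.1032) does not contain 0, so the difference is significant.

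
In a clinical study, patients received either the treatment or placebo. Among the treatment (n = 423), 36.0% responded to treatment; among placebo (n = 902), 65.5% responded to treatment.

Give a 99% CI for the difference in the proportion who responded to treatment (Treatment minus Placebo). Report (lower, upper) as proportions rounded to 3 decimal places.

(-0.368, -0.222)

SE₁ = √(p̂₁(1−p̂₁)/n₁) = √(0.3600·0.6400/423) = 0.02334; SE₂ = √(0.6550·0.3450/902) = 0.01583.
Independent samples: SE of the difference = √(SE₁² + SE₂²) = √(0.0005447556 + 0.0002505889) = 0.02820.
z* for 99% confidence is 2.576, so the margin of error is 2.576 × 0.02820 = 0.07264.
Point estimate p̂₁ − p̂₂ = 0.3600 − 0.6550 = -0.2950.
-0.2950 ± 0.07264 → (-0.368, -0.222).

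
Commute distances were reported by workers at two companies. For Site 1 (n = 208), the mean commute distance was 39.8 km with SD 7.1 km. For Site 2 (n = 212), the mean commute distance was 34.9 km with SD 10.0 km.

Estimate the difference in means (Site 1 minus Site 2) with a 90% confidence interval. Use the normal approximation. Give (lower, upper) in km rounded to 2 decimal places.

SE₁ = s₁/√n₁ = 7.1/√208 = 0.4923; SE₂ = 10.0/√212 = 0.6868.
Independent samples, unequal variances: SE_diff = √(SE₁² + SE₂²) = √(0.24235929 + 0.47169424) = 0.8450.
z* = 1.645, so margin of error = 1.645 × 0.8450 = 1.3900.
Difference in means = 39.8 − 34.9 = 4.9000.
4.9000 ± 1.3900 → (3.51, 6.29).

(3.51, 6.29)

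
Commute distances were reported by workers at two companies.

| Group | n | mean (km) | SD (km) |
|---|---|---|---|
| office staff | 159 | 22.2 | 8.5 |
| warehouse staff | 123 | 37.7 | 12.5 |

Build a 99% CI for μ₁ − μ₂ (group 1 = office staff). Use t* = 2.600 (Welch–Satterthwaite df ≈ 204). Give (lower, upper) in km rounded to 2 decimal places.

SE₁ = s₁/√n₁ = 8.5/√159 = 0.6741; SE₂ = 12.5/√123 = 1.1271.
Independent samples, unequal variances: SE_diff = √(SE₁² + SE₂²) = √(0.45441081 + 1.27035441) = 1.3133.
t* = 2.600, so margin of error = 2.600 × 1.3133 = 3.4146.
Difference in means = 22.2 − 37.7 = -15.5000.
-15.5000 ± 3.4146 → (-18.91, -12.09).

(-18.91, -12.09)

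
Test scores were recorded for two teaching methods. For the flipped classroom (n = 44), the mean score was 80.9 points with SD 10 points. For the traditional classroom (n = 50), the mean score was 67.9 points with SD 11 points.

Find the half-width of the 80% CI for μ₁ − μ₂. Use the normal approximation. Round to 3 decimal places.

2.777

Standard errors of each mean: 10/√44 = 1.5076 and 11/√50 = 1.5556.
SE(x̄₁ − x̄₂) = √(1.5076² + 1.5556²) = 2.1663 for independent samples with unequal variances.
With z* = 1.282, the margin is 1.282 × 2.1663 = 2.7772.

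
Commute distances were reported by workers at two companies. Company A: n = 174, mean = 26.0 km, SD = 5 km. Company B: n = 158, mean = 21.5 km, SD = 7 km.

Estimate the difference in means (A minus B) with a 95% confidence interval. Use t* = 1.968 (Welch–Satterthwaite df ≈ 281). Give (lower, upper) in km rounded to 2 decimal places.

Per-group SEs: s₁/√n₁ = 5/√174 = 0.3790, s₂/√n₂ = 7/√158 = 0.5569.
Unpooled SE of the difference: √(0.143641 + 0.31013761) = 0.6736.
Margin of error = t* · SE = 1.968 × 0.6736 = 1.3256.
x̄₁ − x̄₂ = 26.0 − 21.5 = 4.5000.
CI: 4.5000 ± 1.3256 = (3.17, 5.83).

(3.17, 5.83)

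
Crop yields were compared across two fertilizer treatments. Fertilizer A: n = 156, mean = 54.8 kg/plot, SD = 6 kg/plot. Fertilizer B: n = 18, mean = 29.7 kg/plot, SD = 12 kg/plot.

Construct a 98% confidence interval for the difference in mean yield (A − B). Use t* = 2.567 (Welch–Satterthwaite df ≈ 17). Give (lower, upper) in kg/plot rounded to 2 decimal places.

Standard errors of each mean: 6/√156 = 0.4804 and 12/√18 = 2.8284.
SE(x̄₁ − x̄₂) = √(0.4804² + 2.8284²) = 2.8689 for independent samples with unequal variances.
With t* = 2.567, the margin is 2.567 × 2.8689 = 7.3645.
x̄₁ − x̄₂ = 54.8 − 29.7 = 25.1000; the interval is 25.1000 ± 7.3645 = (17.74, 32.46).

(17.74, 32.46)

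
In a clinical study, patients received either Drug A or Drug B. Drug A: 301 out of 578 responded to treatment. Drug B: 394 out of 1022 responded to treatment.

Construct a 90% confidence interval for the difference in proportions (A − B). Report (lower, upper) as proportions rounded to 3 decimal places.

(0.093, 0.178)

First, p̂₁ = 301/578 = 0.5208; p̂₂ = 394/1022 = 0.3855.
The two standard errors are √(0.5208×0.4792/578) = 0.02078 and √(0.3855×0.6145/1022) = 0.01522.
Because the samples are independent, SE_diff = √(0.02078² + 0.01522²) = 0.02576.
Using z* = 1.645 for 90%, ME = 1.645 × 0.02576 = 0.04238.
p̂₁ − p̂₂ = 0.1353; interval 0.1353 ± 0.04238 gives (0.093, 0.178).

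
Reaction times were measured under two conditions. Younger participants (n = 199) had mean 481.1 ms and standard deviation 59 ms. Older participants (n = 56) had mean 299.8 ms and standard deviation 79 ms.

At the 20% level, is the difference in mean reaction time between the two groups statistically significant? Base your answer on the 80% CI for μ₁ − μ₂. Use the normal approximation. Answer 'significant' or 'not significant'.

Per-group SEs: s₁/√n₁ = 59/√199 = 4.1824, s₂/√n₂ = 79/√56 = 10.5568.
Unpooled SE of the difference: √(17.49246976 + 111.44602624) = 11.3551.
Margin of error = z* · SE = 1.282 × 11.3551 = 14.5572.
x̄₁ − x̄₂ = 481.1 − 299.8 = 181.3000.
CI: 181.3000 ± 14.5572 = (166.7428, 195.8572).
The interval (166.7428, 195.8572) does not contain 0, so the difference is significant.

significant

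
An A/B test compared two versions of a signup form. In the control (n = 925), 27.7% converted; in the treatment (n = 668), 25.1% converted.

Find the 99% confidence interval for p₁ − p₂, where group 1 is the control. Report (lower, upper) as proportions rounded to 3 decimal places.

The two standard errors are √(0.2770×0.7230/925) = 0.01471 and √(0.2510×0.7490/668) = 0.01678.
Because the samples are independent, SE_diff = √(0.01471² + 0.01678²) = 0.02231.
Using z* = 2.576 for 99%, ME = 2.576 × 0.02231 = 0.05747.
p̂₁ − p̂₂ = 0.0260; interval 0.0260 ± 0.05747 gives (-0.031, 0.083).

(-0.031, 0.083)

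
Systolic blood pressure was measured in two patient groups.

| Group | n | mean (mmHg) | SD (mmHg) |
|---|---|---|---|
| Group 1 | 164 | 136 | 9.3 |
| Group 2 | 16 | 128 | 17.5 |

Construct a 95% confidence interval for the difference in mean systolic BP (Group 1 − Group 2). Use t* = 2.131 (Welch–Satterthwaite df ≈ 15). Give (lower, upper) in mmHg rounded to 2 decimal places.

Per-group SEs: s₁/√n₁ = 9.3/√164 = 0.7262, s₂/√n₂ = 17.5/√16 = 4.3750.
Unpooled SE of the difference: √(0.52736644 + 19.140625) = 4.4349.
Margin of error = t* · SE = 2.131 × 4.4349 = 9.4508.
x̄₁ − x̄₂ = 136 − 128 = 8.0000.
CI: 8.0000 ± 9.4508 = (-1.45, 17.45).

(-1.45, 17.45)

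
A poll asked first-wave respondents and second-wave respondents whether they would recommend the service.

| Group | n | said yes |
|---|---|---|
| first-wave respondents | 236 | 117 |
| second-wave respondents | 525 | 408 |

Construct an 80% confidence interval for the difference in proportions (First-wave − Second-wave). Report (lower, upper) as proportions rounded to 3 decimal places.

(-0.329, -0.234)

p̂₁ = 117/236 = 0.4958 and p̂₂ = 408/525 = 0.7771.
SE₁ = √(p̂₁(1−p̂₁)/n₁) = √(0.4958·0.5042/236) = 0.03255; SE₂ = √(0.7771·0.2229/525) = 0.01816.
Independent samples: SE of the difference = √(SE₁² + SE₂²) = √(0.0010595025 + 0.0003297856) = 0.03727.
z* for 80% confidence is 1.282, so the margin of error is 1.282 × 0.03727 = 0.04778.
Point estimate p̂₁ − p̂₂ = 0.4958 − 0.7771 = -0.2813.
-0.2813 ± 0.04778 → (-0.329, -0.234).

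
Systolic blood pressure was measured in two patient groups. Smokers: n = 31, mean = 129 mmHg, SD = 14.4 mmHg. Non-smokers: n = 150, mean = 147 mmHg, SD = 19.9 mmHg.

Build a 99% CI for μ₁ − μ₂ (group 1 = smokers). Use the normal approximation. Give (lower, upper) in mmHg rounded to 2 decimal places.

(-25.87, -10.13)

Standard errors of each mean: 14.4/√31 = 2.5863 and 19.9/√150 = 1.6248.
SE(x̄₁ − x̄₂) = √(2.5863² + 1.6248²) = 3.0543 for independent samples with unequal variances.
With z* = 2.576, the margin is 2.576 × 3.0543 = 7.8679.
x̄₁ − x̄₂ = 129 − 147 = -18.0000; the interval is -18.0000 ± 7.8679 = (-25.87, -10.13).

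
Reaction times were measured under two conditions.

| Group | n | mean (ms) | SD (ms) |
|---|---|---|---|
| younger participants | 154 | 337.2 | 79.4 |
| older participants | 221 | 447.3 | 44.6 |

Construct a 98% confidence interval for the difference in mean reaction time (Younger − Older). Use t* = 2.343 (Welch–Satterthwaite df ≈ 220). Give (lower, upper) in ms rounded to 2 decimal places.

Per-group SEs: s₁/√n₁ = 79.4/√154 = 6.3982, s₂/√n₂ = 44.6/√221 = 3.0001.
Unpooled SE of the difference: √(40.93696324 + 9.00060001) = 7.0667.
Margin of error = t* · SE = 2.343 × 7.0667 = 16.5573.
x̄₁ − x̄₂ = 337.2 − 447.3 = -110.1000.
CI: -110.1000 ± 16.5573 = (-126.66, -93.54).

(-126.66, -93.54)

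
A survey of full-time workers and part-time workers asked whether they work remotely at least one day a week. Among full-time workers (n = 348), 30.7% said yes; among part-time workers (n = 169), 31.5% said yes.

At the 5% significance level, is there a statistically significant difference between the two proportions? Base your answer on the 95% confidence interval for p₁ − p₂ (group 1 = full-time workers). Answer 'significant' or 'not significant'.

SE₁ = √(p̂₁(1−p̂₁)/n₁) = √(0.3070·0.6930/348) = 0.02473; SE₂ = √(0.3150·0.6850/169) = 0.03573.
Independent samples: SE of the difference = √(SE₁² + SE₂²) = √(0.0006115729 + 0.0012766329) = 0.04345.
z* for 95% confidence is 1.960, so the margin of error is 1.960 × 0.04345 = 0.08516.
Point estimate p̂₁ − p̂₂ = 0.3070 − 0.3150 = -0.0080.
-0.0080 ± 0.08516 → (-0.09316, 0.07716).
The interval (-0.09316, 0.07716) contains 0, so the difference is not significant.

not significant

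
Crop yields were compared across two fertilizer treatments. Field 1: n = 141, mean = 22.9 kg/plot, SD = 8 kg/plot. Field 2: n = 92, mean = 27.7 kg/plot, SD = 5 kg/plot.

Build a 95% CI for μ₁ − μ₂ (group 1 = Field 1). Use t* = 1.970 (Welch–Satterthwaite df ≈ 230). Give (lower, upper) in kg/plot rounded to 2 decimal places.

(-6.48, -3.12)

Per-group SEs: s₁/√n₁ = 8/√141 = 0.6737, s₂/√n₂ = 5/√92 = 0.5213.
Unpooled SE of the difference: √(0.45387169 + 0.27175369) = 0.8518.
Margin of error = t* · SE = 1.970 × 0.8518 = 1.6780.
x̄₁ − x̄₂ = 22.9 − 27.7 = -4.8000.
CI: -4.8000 ± 1.6780 = (-6.48, -3.12).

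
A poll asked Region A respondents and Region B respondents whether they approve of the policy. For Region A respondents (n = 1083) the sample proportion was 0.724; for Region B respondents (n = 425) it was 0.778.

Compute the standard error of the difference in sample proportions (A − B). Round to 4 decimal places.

SE₁ = √(p̂₁(1−p̂₁)/n₁) = √(0.7240·0.2760/1083) = 0.01358; SE₂ = √(0.7780·0.2220/425) = 0.02016.
Independent samples: SE of the difference = √(SE₁² + SE₂²) = √(0.0001844164 + 0.0004064256) = 0.02431.

0.0243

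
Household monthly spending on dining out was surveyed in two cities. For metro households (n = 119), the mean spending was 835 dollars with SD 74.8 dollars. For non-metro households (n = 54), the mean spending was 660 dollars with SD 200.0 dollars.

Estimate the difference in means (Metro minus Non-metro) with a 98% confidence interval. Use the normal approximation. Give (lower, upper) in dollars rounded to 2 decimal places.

(109.72, 240.28)

Per-group SEs: s₁/√n₁ = 74.8/√119 = 6.8569, s₂/√n₂ = 200.0/√54 = 27.2166.
Unpooled SE of the difference: √(47.01707761 + 740.74331556) = 28.0671.
Margin of error = z* · SE = 2.326 × 28.0671 = 65.2841.
x̄₁ − x̄₂ = 835 − 660 = 175.0000.
CI: 175.0000 ± 65.2841 = (109.72, 240.28).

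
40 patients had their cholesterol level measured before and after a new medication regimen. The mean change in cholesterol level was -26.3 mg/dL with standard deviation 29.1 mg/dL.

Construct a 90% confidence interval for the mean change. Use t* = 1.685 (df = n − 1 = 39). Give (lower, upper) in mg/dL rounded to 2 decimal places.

(-34.05, -18.55)

Paired design: SE = s_d/√n = 29.1/√40 = 4.6011.
t* = 1.685; margin of error = 1.685 × 4.6011 = 7.7529.
-26.3 ± 7.7529 → (-34.05, -18.55).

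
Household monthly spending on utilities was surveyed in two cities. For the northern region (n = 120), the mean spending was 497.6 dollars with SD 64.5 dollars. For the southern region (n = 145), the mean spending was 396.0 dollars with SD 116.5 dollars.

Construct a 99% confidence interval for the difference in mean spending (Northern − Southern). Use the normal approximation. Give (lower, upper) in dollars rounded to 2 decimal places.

(72.43, 130.77)

Per-group SEs: s₁/√n₁ = 64.5/√120 = 5.8880, s₂/√n₂ = 116.5/√145 = 9.6748.
Unpooled SE of the difference: √(34.668544 + 93.60175504) = 11.3256.
Margin of error = z* · SE = 2.576 × 11.3256 = 29.1747.
x̄₁ − x̄₂ = 497.6 − 396.0 = 101.6000.
CI: 101.6000 ± 29.1747 = (72.43, 130.77).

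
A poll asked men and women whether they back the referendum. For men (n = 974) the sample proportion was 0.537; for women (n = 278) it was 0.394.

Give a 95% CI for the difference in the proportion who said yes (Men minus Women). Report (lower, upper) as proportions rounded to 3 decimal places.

SE₁ = √(p̂₁(1−p̂₁)/n₁) = √(0.5370·0.4630/974) = 0.01598; SE₂ = √(0.3940·0.6060/278) = 0.02931.
Independent samples: SE of the difference = √(SE₁² + SE₂²) = √(0.0002553604 + 0.0008590761) = 0.03338.
z* for 95% confidence is 1.960, so the margin of error is 1.960 × 0.03338 = 0.06542.
Point estimate p̂₁ − p̂₂ = 0.5370 − 0.3940 = 0.1430.
0.1430 ± 0.06542 → (0.078, 0.208).

(0.078, 0.208)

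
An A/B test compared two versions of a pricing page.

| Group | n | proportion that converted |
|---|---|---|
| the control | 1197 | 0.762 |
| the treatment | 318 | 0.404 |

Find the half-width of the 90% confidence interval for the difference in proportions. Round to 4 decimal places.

0.0496

Each SE is √(p̂(1−p̂)/n): √(0.7620·0.2380/1197) = 0.01231 and √(0.4040·0.5960/318) = 0.02752.
SE(p̂₁ − p̂₂) = √(SE₁² + SE₂²) = √(0.0001515361 + 0.0007573504) = 0.03015, since the two samples are independent.
At 90% confidence z* = 1.645; margin = 1.645 × 0.03015 = 0.04960.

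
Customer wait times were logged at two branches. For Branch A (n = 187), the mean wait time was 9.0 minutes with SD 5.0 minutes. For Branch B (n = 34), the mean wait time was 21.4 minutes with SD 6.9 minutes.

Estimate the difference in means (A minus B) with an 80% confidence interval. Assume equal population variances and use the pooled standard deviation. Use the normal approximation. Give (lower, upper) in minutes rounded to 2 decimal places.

(-13.67, -11.13)

s_p = √[((n₁−1)s₁² + (n₂−1)s₂²)/(n₁+n₂−2)] = √[(186·5.0² + 33·6.9²)/219] = 5.3298.
SE = 5.3298·√(1/187 + 1/34) = 0.9937.
With z* = 1.282, margin = 1.282 × 0.9937 = 1.2739.
x̄₁ − x̄₂ = 9.0 − 21.4 = -12.4000; interval -12.4000 ± 1.2739 = (-13.67, -11.13).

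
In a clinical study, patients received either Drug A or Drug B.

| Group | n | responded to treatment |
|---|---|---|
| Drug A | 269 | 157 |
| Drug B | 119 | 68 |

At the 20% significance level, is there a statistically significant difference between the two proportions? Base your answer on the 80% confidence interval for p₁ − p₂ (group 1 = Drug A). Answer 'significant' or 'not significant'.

Sample proportions: 157/269 = 0.5836, 68/119 = 0.5714.
Each SE is √(p̂(1−p̂)/n): √(0.5836·0.4164/269) = 0.03006 and √(0.5714·0.4286/119) = 0.04537.
SE(p̂₁ − p̂₂) = √(SE₁² + SE₂²) = √(0.0009036036 + 0.0020584369) = 0.05442, since the two samples are independent.
At 80% confidence z* = 1.282; margin = 1.282 × 0.05442 = 0.06977.
The difference is 0.5836 − 0.5714 = 0.0122, so the interval is 0.0122 ± 0.06977 = (-0.05757, 0.08197).
The interval (-0.05757, 0.08197) contains 0, so the difference is not significant.

not significant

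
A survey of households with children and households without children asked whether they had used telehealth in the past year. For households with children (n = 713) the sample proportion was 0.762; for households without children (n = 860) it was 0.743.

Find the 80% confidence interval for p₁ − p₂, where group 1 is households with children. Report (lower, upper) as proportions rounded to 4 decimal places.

(-0.0090, 0.0470)

The two standard errors are √(0.7620×0.2380/713) = 0.01595 and √(0.7430×0.2570/860) = 0.01490.
Because the samples are independent, SE_diff = √(0.01595² + 0.01490²) = 0.02183.
Using z* = 1.282 for 80%, ME = 1.282 × 0.02183 = 0.02799.
p̂₁ − p̂₂ = 0.0190; interval 0.0190 ± 0.02799 gives (-0.0090, 0.0470).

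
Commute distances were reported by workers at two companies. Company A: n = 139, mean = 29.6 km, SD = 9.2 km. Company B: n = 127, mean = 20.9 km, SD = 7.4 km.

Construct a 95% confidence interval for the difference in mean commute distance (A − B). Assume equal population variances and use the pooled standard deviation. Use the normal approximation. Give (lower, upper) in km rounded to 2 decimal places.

(6.68, 10.72)

s_p = √[((n₁−1)s₁² + (n₂−1)s₂²)/(n₁+n₂−2)] = √[(138·9.2² + 126·7.4²)/264] = 8.3892.
SE = 8.3892·√(1/139 + 1/127) = 1.0298.
With z* = 1.960, margin = 1.960 × 1.0298 = 2.0184.
x̄₁ − x̄₂ = 29.6 − 20.9 = 8.7000; interval 8.7000 ± 2.0184 = (6.68, 10.72).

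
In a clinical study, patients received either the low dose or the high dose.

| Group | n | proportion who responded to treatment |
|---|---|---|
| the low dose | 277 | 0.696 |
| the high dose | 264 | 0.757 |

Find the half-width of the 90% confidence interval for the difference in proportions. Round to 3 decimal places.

0.063

Each SE is √(p̂(1−p̂)/n): √(0.6960·0.3040/277) = 0.02764 and √(0.7570·0.2430/264) = 0.02640.
SE(p̂₁ − p̂₂) = √(SE₁² + SE₂²) = √(0.0007639696 + 0.00069696) = 0.03822, since the two samples are independent.
At 90% confidence z* = 1.645; margin = 1.645 × 0.03822 = 0.06287.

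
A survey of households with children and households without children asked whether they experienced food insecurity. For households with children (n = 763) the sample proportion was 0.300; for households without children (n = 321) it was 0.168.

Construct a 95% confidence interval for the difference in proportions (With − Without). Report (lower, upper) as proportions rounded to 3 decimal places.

Each SE is √(p̂(1−p̂)/n): √(0.3000·0.7000/763) = 0.01659 and √(0.1680·0.8320/321) = 0.02087.
SE(p̂₁ − p̂₂) = √(SE₁² + SE₂²) = √(0.0002752281 + 0.0004355569) = 0.02666, since the two samples are independent.
At 95% confidence z* = 1.960; margin = 1.960 × 0.02666 = 0.05225.
The difference is 0.3000 − 0.1680 = 0.1320, so the interval is 0.1320 ± 0.05225 = (0.080, 0.184).

(0.080, 0.184)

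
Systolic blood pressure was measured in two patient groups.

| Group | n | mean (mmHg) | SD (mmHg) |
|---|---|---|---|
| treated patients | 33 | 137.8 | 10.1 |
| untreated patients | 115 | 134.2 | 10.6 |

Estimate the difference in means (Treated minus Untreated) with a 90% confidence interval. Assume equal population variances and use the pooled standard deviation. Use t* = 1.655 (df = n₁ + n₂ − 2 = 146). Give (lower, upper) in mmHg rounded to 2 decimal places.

(0.17, 7.03)

Pooled variance s_p² = [32·10.1² + 114·10.6²] / (33+115−2) = 110.0915, so s_p = 10.4924.
SE_diff = s_p·√(1/n₁ + 1/n₂) = 10.4924·√(1/33 + 1/115) = 2.0720.
t* = 1.655; margin = 1.655 × 2.0720 = 3.4292.
Difference = 137.8 − 134.2 = 3.6000.
3.6000 ± 3.4292 → (0.17, 7.03).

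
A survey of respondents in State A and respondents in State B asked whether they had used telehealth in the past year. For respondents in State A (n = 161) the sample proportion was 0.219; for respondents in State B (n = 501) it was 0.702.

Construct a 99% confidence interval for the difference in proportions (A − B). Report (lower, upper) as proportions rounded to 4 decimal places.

Each SE is √(p̂(1−p̂)/n): √(0.2190·0.7810/161) = 0.03259 and √(0.7020·0.2980/501) = 0.02043.
SE(p̂₁ − p̂₂) = √(SE₁² + SE₂²) = √(0.0010621081 + 0.0004173849) = 0.03846, since the two samples are independent.
At 99% confidence z* = 2.576; margin = 2.576 × 0.03846 = 0.09907.
The difference is 0.2190 − 0.7020 = -0.4830, so the interval is -0.4830 ± 0.09907 = (-0.5821, -0.3839).

(-0.5821, -0.3839)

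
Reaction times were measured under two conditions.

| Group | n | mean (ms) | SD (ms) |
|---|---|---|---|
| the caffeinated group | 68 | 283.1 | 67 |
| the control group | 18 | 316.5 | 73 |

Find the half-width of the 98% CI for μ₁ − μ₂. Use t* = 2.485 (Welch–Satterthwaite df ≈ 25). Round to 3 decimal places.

Standard errors of each mean: 67/√68 = 8.1249 and 73/√18 = 17.2063.
SE(x̄₁ − x̄₂) = √(8.1249² + 17.2063²) = 19.0282 for independent samples with unequal variances.
With t* = 2.485, the margin is 2.485 × 19.0282 = 47.2851.

47.285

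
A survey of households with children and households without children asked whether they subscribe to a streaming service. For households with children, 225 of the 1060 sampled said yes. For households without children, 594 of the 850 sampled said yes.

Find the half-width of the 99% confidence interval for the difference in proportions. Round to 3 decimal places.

Sample proportions: 225/1060 = 0.2123, 594/850 = 0.6988.
Each SE is √(p̂(1−p̂)/n): √(0.2123·0.7877/1060) = 0.01256 and √(0.6988·0.3012/850) = 0.01574.
SE(p̂₁ − p̂₂) = √(SE₁² + SE₂²) = √(0.0001577536 + 0.0002477476) = 0.02014, since the two samples are independent.
At 99% confidence z* = 2.576; margin = 2.576 × 0.02014 = 0.05188.

0.052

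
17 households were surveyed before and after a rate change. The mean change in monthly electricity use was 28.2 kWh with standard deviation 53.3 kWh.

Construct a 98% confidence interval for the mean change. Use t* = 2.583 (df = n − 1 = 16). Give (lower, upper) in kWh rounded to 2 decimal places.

(-5.19, 61.59)

Paired design: SE = s_d/√n = 53.3/√17 = 12.9271.
t* = 2.583; margin of error = 2.583 × 12.9271 = 33.3907.
28.2 ± 33.3907 → (-5.19, 61.59).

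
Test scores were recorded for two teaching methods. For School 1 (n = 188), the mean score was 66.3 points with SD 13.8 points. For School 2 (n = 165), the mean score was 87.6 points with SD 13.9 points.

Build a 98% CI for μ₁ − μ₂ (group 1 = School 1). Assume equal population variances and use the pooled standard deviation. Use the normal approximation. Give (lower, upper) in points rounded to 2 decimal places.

Pooled variance s_p² = [187·13.8² + 164·13.9²] / (188+165−2) = 191.7342, so s_p = 13.8468.
SE_diff = s_p·√(1/n₁ + 1/n₂) = 13.8468·√(1/188 + 1/165) = 1.4771.
z* = 2.326; margin = 2.326 × 1.4771 = 3.4357.
Difference = 66.3 − 87.6 = -21.3000.
-21.3000 ± 3.4357 → (-24.74, -17.86).

(-24.74, -17.86)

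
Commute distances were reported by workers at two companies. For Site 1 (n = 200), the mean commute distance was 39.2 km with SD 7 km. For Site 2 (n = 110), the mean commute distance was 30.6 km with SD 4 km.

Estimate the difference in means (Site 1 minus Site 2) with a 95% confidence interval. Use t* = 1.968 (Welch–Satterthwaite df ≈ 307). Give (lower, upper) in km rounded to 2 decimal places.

Per-group SEs: s₁/√n₁ = 7/√200 = 0.4950, s₂/√n₂ = 4/√110 = 0.3814.
Unpooled SE of the difference: √(0.245025 + 0.14546596) = 0.6249.
Margin of error = t* · SE = 1.968 × 0.6249 = 1.2298.
x̄₁ − x̄₂ = 39.2 − 30.6 = 8.6000.
CI: 8.6000 ± 1.2298 = (7.37, 9.83).

(7.37, 9.83)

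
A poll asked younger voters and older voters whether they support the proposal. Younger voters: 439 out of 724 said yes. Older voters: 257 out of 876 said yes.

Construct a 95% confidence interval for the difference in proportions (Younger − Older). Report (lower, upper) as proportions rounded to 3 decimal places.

First, p̂₁ = 439/724 = 0.6064; p̂₂ = 257/876 = 0.2934.
The two standard errors are √(0.6064×0.3936/724) = 0.01816 and √(0.2934×0.7066/876) = 0.01538.
Because the samples are independent, SE_diff = √(0.01816² + 0.01538²) = 0.02380.
Using z* = 1.960 for 95%, ME = 1.960 × 0.02380 = 0.04665.
p̂₁ − p̂₂ = 0.3130; interval 0.3130 ± 0.04665 gives (0.266, 0.360).

(0.266, 0.360)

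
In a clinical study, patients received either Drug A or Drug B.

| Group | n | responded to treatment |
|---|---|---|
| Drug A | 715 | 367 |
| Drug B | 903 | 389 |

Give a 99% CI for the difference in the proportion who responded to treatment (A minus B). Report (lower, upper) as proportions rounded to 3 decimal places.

(0.018, 0.147)

p̂₁ = 367/715 = 0.5133 and p̂₂ = 389/903 = 0.4308.
SE₁ = √(p̂₁(1−p̂₁)/n₁) = √(0.5133·0.4867/715) = 0.01869; SE₂ = √(0.4308·0.5692/903) = 0.01648.
Independent samples: SE of the difference = √(SE₁² + SE₂²) = √(0.0003493161 + 0.0002715904) = 0.02492.
z* for 99% confidence is 2.576, so the margin of error is 2.576 × 0.02492 = 0.06419.
Point estimate p̂₁ − p̂₂ = 0.5133 − 0.4308 = 0.0825.
0.0825 ± 0.06419 → (0.018, 0.147).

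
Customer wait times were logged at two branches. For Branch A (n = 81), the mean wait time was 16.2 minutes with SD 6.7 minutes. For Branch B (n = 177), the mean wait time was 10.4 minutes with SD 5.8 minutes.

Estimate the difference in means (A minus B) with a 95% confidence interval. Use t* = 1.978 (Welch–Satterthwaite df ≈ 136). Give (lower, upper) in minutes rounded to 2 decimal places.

(4.09, 7.51)

SE₁ = s₁/√n₁ = 6.7/√81 = 0.7444; SE₂ = 5.8/√177 = 0.4360.
Independent samples, unequal variances: SE_diff = √(SE₁² + SE₂²) = √(0.55413136 + 0.190096) = 0.8627.
t* = 1.978, so margin of error = 1.978 × 0.8627 = 1.7064.
Difference in means = 16.2 − 10.4 = 5.8000.
5.8000 ± 1.7064 → (4.09, 7.51).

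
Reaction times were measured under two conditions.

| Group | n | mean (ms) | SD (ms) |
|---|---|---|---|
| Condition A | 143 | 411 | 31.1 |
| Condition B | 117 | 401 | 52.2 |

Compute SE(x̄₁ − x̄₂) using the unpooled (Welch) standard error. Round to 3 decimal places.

5.482

Standard errors of each mean: 31.1/√143 = 2.6007 and 52.2/√117 = 4.8259.
SE(x̄₁ − x̄₂) = √(2.6007² + 4.8259²) = 5.4821 for independent samples with unequal variances.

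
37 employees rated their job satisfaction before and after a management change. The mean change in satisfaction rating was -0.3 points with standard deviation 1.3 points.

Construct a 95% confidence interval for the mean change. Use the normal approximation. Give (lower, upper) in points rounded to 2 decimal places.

Paired design: SE = s_d/√n = 1.3/√37 = 0.2137.
z* = 1.960; margin of error = 1.960 × 0.2137 = 0.4189.
-0.3 ± 0.4189 → (-0.72, 0.12).

(-0.72, 0.12)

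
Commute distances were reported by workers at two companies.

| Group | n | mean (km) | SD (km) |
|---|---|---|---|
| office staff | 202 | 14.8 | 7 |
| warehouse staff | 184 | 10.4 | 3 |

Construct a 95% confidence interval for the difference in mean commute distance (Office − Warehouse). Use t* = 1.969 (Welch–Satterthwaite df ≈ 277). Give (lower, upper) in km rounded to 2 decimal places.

SE₁ = s₁/√n₁ = 7/√202 = 0.4925; SE₂ = 3/√184 = 0.2212.
Independent samples, unequal variances: SE_diff = √(SE₁² + SE₂²) = √(0.24255625 + 0.04892944) = 0.5399.
t* = 1.969, so margin of error = 1.969 × 0.5399 = 1.0631.
Difference in means = 14.8 − 10.4 = 4.4000.
4.4000 ± 1.0631 → (3.34, 5.46).

(3.34, 5.46)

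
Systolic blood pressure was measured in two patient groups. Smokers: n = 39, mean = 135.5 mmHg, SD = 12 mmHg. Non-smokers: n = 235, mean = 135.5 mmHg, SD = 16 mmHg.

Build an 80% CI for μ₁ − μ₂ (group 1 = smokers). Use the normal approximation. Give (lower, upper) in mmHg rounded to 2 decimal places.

SE₁ = s₁/√n₁ = 12/√39 = 1.9215; SE₂ = 16/√235 = 1.0437.
Independent samples, unequal variances: SE_diff = √(SE₁² + SE₂²) = √(3.69216225 + 1.08930969) = 2.1867.
z* = 1.282, so margin of error = 1.282 × 2.1867 = 2.8033.
Difference in means = 135.5 − 135.5 = 0.0000.
0.0000 ± 2.8033 → (-2.80, 2.80).

(-2.80, 2.80)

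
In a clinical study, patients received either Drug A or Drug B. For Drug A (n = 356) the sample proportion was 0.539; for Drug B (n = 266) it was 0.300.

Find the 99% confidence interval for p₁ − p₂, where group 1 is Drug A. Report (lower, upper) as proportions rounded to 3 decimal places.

SE₁ = √(p̂₁(1−p̂₁)/n₁) = √(0.5390·0.4610/356) = 0.02642; SE₂ = √(0.3000·0.7000/266) = 0.02810.
Independent samples: SE of the difference = √(SE₁² + SE₂²) = √(0.0006980164 + 0.00078961) = 0.03857.
z* for 99% confidence is 2.576, so the margin of error is 2.576 × 0.03857 = 0.09936.
Point estimate p̂₁ − p̂₂ = 0.5390 − 0.3000 = 0.2390.
0.2390 ± 0.09936 → (0.140, 0.338).

(0.140, 0.338)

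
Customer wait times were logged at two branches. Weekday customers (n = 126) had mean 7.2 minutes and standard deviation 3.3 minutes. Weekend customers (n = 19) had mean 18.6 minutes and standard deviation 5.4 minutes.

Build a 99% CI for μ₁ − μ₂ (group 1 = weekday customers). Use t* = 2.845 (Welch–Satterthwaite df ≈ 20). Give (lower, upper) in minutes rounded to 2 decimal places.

Per-group SEs: s₁/√n₁ = 3.3/√126 = 0.2940, s₂/√n₂ = 5.4/√19 = 1.2388.
Unpooled SE of the difference: √(0.086436 + 1.53462544) = 1.2732.
Margin of error = t* · SE = 2.845 × 1.2732 = 3.6223.
x̄₁ − x̄₂ = 7.2 − 18.6 = -11.4000.
CI: -11.4000 ± 3.6223 = (-15.02, -7.78).

(-15.02, -7.78)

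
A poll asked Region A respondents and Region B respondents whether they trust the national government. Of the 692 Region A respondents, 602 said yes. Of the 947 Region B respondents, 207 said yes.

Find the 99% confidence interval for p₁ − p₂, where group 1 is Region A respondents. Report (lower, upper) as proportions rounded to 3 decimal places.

First, p̂₁ = 602/692 = 0.8699; p̂₂ = 207/947 = 0.2186.
The two standard errors are √(0.8699×0.1301/692) = 0.01279 and √(0.2186×0.7814/947) = 0.01343.
Because the samples are independent, SE_diff = √(0.01279² + 0.01343²) = 0.01855.
Using z* = 2.576 for 99%, ME = 2.576 × 0.01855 = 0.04778.
p̂₁ − p̂₂ = 0.6513; interval 0.6513 ± 0.04778 gives (0.604, 0.699).

(0.604, 0.699)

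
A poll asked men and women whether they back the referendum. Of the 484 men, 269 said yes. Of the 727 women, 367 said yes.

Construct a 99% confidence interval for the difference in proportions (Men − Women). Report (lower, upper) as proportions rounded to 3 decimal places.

(-0.024, 0.126)

First, p̂₁ = 269/484 = 0.5558; p̂₂ = 367/727 = 0.5048.
The two standard errors are √(0.5558×0.4442/484) = 0.02259 and √(0.5048×0.4952/727) = 0.01854.
Because the samples are independent, SE_diff = √(0.02259² + 0.01854²) = 0.02922.
Using z* = 2.576 for 99%, ME = 2.576 × 0.02922 = 0.07527.
p̂₁ − p̂₂ = 0.0510; interval 0.0510 ± 0.07527 gives (-0.024, 0.126).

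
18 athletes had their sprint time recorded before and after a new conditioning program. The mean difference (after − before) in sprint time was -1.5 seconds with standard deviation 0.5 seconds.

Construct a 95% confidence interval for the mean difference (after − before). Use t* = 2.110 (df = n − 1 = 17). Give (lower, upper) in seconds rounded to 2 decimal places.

(-1.75, -1.25)

Paired design: SE = s_d/√n = 0.5/√18 = 0.1179.
t* = 2.110; margin of error = 2.110 × 0.1179 = 0.2488.
-1.5 ± 0.2488 → (-1.75, -1.25).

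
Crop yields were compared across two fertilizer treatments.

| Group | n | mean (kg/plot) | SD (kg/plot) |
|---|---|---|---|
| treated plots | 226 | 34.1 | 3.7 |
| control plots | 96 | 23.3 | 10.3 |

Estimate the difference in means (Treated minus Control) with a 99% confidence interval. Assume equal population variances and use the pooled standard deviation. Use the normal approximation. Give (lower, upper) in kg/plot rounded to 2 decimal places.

s_p = √[((n₁−1)s₁² + (n₂−1)s₂²)/(n₁+n₂−2)] = √[(225·3.7² + 95·10.3²)/320] = 6.4126.
SE = 6.4126·√(1/226 + 1/96) = 0.7812.
With z* = 2.576, margin = 2.576 × 0.7812 = 2.0124.
x̄₁ − x̄₂ = 34.1 − 23.3 = 10.8000; interval 10.8000 ± 2.0124 = (8.79, 12.81).

(8.79, 12.81)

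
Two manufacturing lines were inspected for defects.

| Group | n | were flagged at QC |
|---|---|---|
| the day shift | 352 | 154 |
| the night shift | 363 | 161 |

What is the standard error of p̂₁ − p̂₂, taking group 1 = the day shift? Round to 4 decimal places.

Sample proportions: 154/352 = 0.4375, 161/363 = 0.4435.
Each SE is √(p̂(1−p̂)/n): √(0.4375·0.5625/352) = 0.02644 and √(0.4435·0.5565/363) = 0.02608.
SE(p̂₁ − p̂₂) = √(SE₁² + SE₂²) = √(0.0006990736 + 0.0006801664) = 0.03714, since the two samples are independent.

0.0371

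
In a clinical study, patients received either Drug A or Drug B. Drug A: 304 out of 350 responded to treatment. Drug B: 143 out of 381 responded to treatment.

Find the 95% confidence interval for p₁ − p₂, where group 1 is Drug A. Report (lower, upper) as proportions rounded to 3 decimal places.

(0.433, 0.553)

p̂₁ = 304/350 = 0.8686 and p̂₂ = 143/381 = 0.3753.
SE₁ = √(p̂₁(1−p̂₁)/n₁) = √(0.8686·0.1314/350) = 0.01806; SE₂ = √(0.3753·0.6247/381) = 0.02481.
Independent samples: SE of the difference = √(SE₁² + SE₂²) = √(0.0003261636 + 0.0006155361) = 0.03069.
z* for 95% confidence is 1.960, so the margin of error is 1.960 × 0.03069 = 0.06015.
Point estimate p̂₁ − p̂₂ = 0.8686 − 0.3753 = 0.4933.
0.4933 ± 0.06015 → (0.433, 0.553).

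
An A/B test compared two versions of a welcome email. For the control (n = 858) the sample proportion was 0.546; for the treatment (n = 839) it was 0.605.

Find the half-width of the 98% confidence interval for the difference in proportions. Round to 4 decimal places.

SE₁ = √(p̂₁(1−p̂₁)/n₁) = √(0.5460·0.4540/858) = 0.01700; SE₂ = √(0.6050·0.3950/839) = 0.01688.
Independent samples: SE of the difference = √(SE₁² + SE₂²) = √(0.000289 + 0.0002849344) = 0.02396.
z* for 98% confidence is 2.326, so the margin of error is 2.326 × 0.02396 = 0.05573.

0.0557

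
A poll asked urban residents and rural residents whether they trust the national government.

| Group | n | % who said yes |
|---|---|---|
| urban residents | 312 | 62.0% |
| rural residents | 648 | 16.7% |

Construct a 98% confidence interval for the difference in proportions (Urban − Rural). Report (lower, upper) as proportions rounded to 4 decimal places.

Each SE is √(p̂(1−p̂)/n): √(0.6200·0.3800/312) = 0.02748 and √(0.1670·0.8330/648) = 0.01465.
SE(p̂₁ − p̂₂) = √(SE₁² + SE₂²) = √(0.0007551504 + 0.0002146225) = 0.03114, since the two samples are independent.
At 98% confidence z* = 2.326; margin = 2.326 × 0.03114 = 0.07243.
The difference is 0.6200 − 0.1670 = 0.4530, so the interval is 0.4530 ± 0.07243 = (0.3806, 0.5254).

(0.3806, 0.5254)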